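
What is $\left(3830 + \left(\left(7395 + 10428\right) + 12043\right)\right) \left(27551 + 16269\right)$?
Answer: $1476558720$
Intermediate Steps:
$\left(3830 + \left(\left(7395 + 10428\right) + 12043\right)\right) \left(27551 + 16269\right) = \left(3830 + \left(17823 + 12043\right)\right) 43820 = \left(3830 + 29866\right) 43820 = 33696 \cdot 43820 = 1476558720$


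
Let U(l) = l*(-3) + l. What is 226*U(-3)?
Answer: 1356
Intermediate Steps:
U(l) = -2*l (U(l) = -3*l + l = -2*l)
226*U(-3) = 226*(-2*(-3)) = 226*6 = 1356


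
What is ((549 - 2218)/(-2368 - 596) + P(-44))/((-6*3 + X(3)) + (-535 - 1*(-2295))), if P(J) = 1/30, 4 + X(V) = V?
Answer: 8839/25801620 ≈ 0.00034258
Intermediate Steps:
X(V) = -4 + V
P(J) = 1/30
((549 - 2218)/(-2368 - 596) + P(-44))/((-6*3 + X(3)) + (-535 - 1*(-2295))) = ((549 - 2218)/(-2368 - 596) + 1/30)/((-6*3 + (-4 + 3)) + (-535 - 1*(-2295))) = (-1669/(-2964) + 1/30)/((-18 - 1) + (-535 + 2295)) = (-1669*(-1/2964) + 1/30)/(-19 + 1760) = (1669/2964 + 1/30)/1741 = (8839/14820)*(1/1741) = 8839/25801620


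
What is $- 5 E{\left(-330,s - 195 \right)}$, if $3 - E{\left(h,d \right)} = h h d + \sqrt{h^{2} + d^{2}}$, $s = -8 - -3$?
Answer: $-108900015 + 50 \sqrt{1489} \approx -1.089 \cdot 10^{8}$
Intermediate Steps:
$s = -5$ ($s = -8 + 3 = -5$)
$E{\left(h,d \right)} = 3 - \sqrt{d^{2} + h^{2}} - d h^{2}$ ($E{\left(h,d \right)} = 3 - \left(h h d + \sqrt{h^{2} + d^{2}}\right) = 3 - \left(h^{2} d + \sqrt{d^{2} + h^{2}}\right) = 3 - \left(d h^{2} + \sqrt{d^{2} + h^{2}}\right) = 3 - \left(\sqrt{d^{2} + h^{2}} + d h^{2}\right) = 3 - \sqrt{d^{2} + h^{2}} - d h^{2}$)
$- 5 E{\left(-330,s - 195 \right)} = - 5 \left(3 - \sqrt{\left(-5 - 195\right)^{2} + \left(-330\right)^{2}} - \left(-5 - 195\right) \left(-330\right)^{2}\right) = - 5 \left(3 - \sqrt{\left(-5 - 195\right)^{2} + 108900} - \left(-5 - 195\right) 108900\right) = - 5 \left(3 - \sqrt{\left(-200\right)^{2} + 108900} - \left(-200\right) 108900\right) = - 5 \left(3 - \sqrt{40000 + 108900} + 21780000\right) = - 5 \left(3 - \sqrt{148900} + 21780000\right) = - 5 \left(3 - 10 \sqrt{1489} + 21780000\right) = - 5 \left(21780003 - 10 \sqrt{1489}\right) = -108900015 + 50 \sqrt{1489}$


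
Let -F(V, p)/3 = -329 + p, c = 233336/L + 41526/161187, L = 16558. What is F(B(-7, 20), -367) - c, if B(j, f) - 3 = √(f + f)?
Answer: 922406099518/444822391 ≈ 2073.6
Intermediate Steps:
B(j, f) = 3 + √2*√f (B(j, f) = 3 + √(f + f) = 3 + √(2*f) = 3 + √2*√f)
c = 6383052890/444822391 (c = 233336/16558 + 41526/161187 = 233336*(1/16558) + 41526*(1/161187) = 116668/8279 + 13842/53729 = 6383052890/444822391 ≈ 14.350)
F(V, p) = 987 - 3*p (F(V, p) = -3*(-329 + p) = 987 - 3*p)
F(B(-7, 20), -367) - c = (987 - 3*(-367)) - 1*6383052890/444822391 = (987 + 1101) - 6383052890/444822391 = 2088 - 6383052890/444822391 = 922406099518/444822391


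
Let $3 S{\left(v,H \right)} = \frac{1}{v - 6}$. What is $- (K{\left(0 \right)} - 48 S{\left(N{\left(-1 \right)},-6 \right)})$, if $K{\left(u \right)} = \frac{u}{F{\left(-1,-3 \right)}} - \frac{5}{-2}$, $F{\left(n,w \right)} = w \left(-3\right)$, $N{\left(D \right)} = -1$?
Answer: $- \frac{67}{14} \approx -4.7857$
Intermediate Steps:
$F{\left(n,w \right)} = - 3 w$
$S{\left(v,H \right)} = \frac{1}{3 \left(-6 + v\right)}$ ($S{\left(v,H \right)} = \frac{1}{3 \left(v - 6\right)} = \frac{1}{3 \left(-6 + v\right)}$)
$K{\left(u \right)} = \frac{5}{2} + \frac{u}{9}$ ($K{\left(u \right)} = \frac{u}{\left(-3\right) \left(-3\right)} - \frac{5}{-2} = \frac{u}{9} - - \frac{5}{2} = u \frac{1}{9} + \frac{5}{2} = \frac{u}{9} + \frac{5}{2} = \frac{5}{2} + \frac{u}{9}$)
$- (K{\left(0 \right)} - 48 S{\left(N{\left(-1 \right)},-6 \right)}) = - (\left(\frac{5}{2} + \frac{1}{9} \cdot 0\right) - 48 \frac{1}{3 \left(-6 - 1\right)}) = - (\left(\frac{5}{2} + 0\right) - 48 \frac{1}{3 \left(-7\right)}) = - (\frac{5}{2} - 48 \cdot \frac{1}{3} \left(- \frac{1}{7}\right)) = - (\frac{5}{2} - - \frac{16}{7}) = - (\frac{5}{2} + \frac{16}{7}) = \left(-1\right) \frac{67}{14} = - \frac{67}{14}$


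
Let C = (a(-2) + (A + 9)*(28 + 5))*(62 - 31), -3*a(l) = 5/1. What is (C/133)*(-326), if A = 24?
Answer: -4709396/57 ≈ -82621.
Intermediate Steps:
a(l) = -5/3 (a(l) = -5/(3*1) = -5/3)
C = 101122/3 (C = (-5/3 + (24 + 9)*(28 + 5))*(62 - 31) = (-5/3 + 33*33)*31 = (-5/3 + 1089)*31 = (3262/3)*31 = 101122/3 ≈ 33707.)
(C/133)*(-326) = ((101122/3)/133)*(-326) = ((101122/3)*(1/133))*(-326) = (14446/57)*(-326) = -4709396/57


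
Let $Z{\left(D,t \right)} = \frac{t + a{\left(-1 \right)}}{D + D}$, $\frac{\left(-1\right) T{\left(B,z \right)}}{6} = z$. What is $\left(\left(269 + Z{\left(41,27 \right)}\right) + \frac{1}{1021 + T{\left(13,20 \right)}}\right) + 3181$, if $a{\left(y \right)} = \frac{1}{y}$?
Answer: $\frac{127458204}{36941} \approx 3450.3$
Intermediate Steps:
$T{\left(B,z \right)} = - 6 z$
$Z{\left(D,t \right)} = \frac{-1 + t}{2 D}$ ($Z{\left(D,t \right)} = \frac{t + \frac{1}{-1}}{D + D} = \frac{t - 1}{2 D} = \left(-1 + t\right) \frac{1}{2 D} = \frac{-1 + t}{2 D}$)
$\left(\left(269 + Z{\left(41,27 \right)}\right) + \frac{1}{1021 + T{\left(13,20 \right)}}\right) + 3181 = \left(\left(269 + \frac{-1 + 27}{2 \cdot 41}\right) + \frac{1}{1021 - 120}\right) + 3181 = \left(\left(269 + \frac{1}{2} \cdot \frac{1}{41} \cdot 26\right) + \frac{1}{1021 - 120}\right) + 3181 = \left(\left(269 + \frac{13}{41}\right) + \frac{1}{901}\right) + 3181 = \left(\frac{11042}{41} + \frac{1}{901}\right) + 3181 = \frac{9948883}{36941} + 3181 = \frac{127458204}{36941}$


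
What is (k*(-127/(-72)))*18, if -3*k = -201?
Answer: 8509/4 ≈ 2127.3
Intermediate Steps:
k = 67 (k = -⅓*(-201) = 67)
(k*(-127/(-72)))*18 = (67*(-127/(-72)))*18 = (67*(-127*(-1/72)))*18 = (67*(127/72))*18 = (8509/72)*18 = 8509/4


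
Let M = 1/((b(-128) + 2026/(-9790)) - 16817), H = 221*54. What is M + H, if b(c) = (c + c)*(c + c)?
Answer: 2846002328423/238478492 ≈ 11934.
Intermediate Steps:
b(c) = 4*c² (b(c) = (2*c)*(2*c) = 4*c²)
H = 11934
M = 4895/238478492 (M = 1/((4*(-128)² + 2026/(-9790)) - 16817) = 1/((4*16384 + 2026*(-1/9790)) - 16817) = 1/((65536 - 1013/4895) - 16817) = 1/(320797707/4895 - 16817) = 1/(238478492/4895) = 4895/238478492 ≈ 2.0526e-5)
M + H = 4895/238478492 + 11934 = 2846002328423/238478492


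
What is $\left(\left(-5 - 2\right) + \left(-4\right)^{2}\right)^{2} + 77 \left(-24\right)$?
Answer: $-1767$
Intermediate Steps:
$\left(\left(-5 - 2\right) + \left(-4\right)^{2}\right)^{2} + 77 \left(-24\right) = \left(-7 + 16\right)^{2} - 1848 = 9^{2} - 1848 = 81 - 1848 = -1767$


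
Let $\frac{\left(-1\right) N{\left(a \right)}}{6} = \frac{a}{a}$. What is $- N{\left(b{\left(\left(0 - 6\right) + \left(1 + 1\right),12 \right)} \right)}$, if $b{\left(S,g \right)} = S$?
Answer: $6$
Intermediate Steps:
$N{\left(a \right)} = -6$ ($N{\left(a \right)} = - 6 \frac{a}{a} = \left(-6\right) 1 = -6$)
$- N{\left(b{\left(\left(0 - 6\right) + \left(1 + 1\right),12 \right)} \right)} = \left(-1\right) \left(-6\right) = 6$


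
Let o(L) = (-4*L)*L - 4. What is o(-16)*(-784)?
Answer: 805952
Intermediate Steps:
o(L) = -4 - 4*L**2 (o(L) = -4*L**2 - 4 = -4 - 4*L**2)
o(-16)*(-784) = (-4 - 4*(-16)**2)*(-784) = (-4 - 4*256)*(-784) = (-4 - 1024)*(-784) = -1028*(-784) = 805952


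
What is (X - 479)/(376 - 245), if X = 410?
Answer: -69/131 ≈ -0.52672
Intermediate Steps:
(X - 479)/(376 - 245) = (410 - 479)/(376 - 245) = -69/131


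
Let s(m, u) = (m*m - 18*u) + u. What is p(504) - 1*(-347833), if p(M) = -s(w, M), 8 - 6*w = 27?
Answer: 12830075/36 ≈ 3.5639e+5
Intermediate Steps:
w = -19/6 (w = 4/3 - 1/6*27 = 4/3 - 9/2 = -19/6 ≈ -3.1667)
s(m, u) = m**2 - 17*u (s(m, u) = (m**2 - 18*u) + u = m**2 - 17*u)
p(M) = -361/36 + 17*M (p(M) = -((-19/6)**2 - 17*M) = -(361/36 - 17*M) = -361/36 + 17*M)
p(504) - 1*(-347833) = (-361/36 + 17*504) - 1*(-347833) = (-361/36 + 8568) + 347833 = 308087/36 + 347833 = 12830075/36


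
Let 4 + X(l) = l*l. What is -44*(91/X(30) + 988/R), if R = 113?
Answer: -1407263/3616 ≈ -389.18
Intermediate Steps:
X(l) = -4 + l² (X(l) = -4 + l*l = -4 + l²)
-44*(91/X(30) + 988/R) = -44*(91/(-4 + 30²) + 988/113) = -44*(91/(-4 + 900) + 988*(1/113)) = -44*(91/896 + 988/113) = -44*(91*(1/896) + 988/113) = -44*(13/128 + 988/113) = -44*127933/14464 = -1407263/3616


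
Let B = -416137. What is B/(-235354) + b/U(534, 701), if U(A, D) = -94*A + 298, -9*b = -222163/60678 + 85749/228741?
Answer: 432298974391158696323/244495716386884801524 ≈ 1.7681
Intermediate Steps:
b = 15204902987/41638639194 (b = -(-222163/60678 + 85749/228741)/9 = -(-222163*1/60678 + 85749*(1/228741))/9 = -(-222163/60678 + 28583/76247)/9 = -1/9*(-15204902987/4626515466) = 15204902987/41638639194 ≈ 0.36516)
U(A, D) = 298 - 94*A
B/(-235354) + b/U(534, 701) = -416137/(-235354) + 15204902987/(41638639194*(298 - 94*534)) = -416137*(-1/235354) + 15204902987/(41638639194*(298 - 50196)) = 416137/235354 + (15204902987/41638639194)/(-49898) = 416137/235354 + (15204902987/41638639194)*(-1/49898) = 416137/235354 - 15204902987/2077684818502212 = 432298974391158696323/244495716386884801524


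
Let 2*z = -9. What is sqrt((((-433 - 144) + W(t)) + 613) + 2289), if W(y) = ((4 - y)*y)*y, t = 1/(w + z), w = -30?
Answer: sqrt(52701133053)/4761 ≈ 48.218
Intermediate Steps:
z = -9/2 (z = (1/2)*(-9) = -9/2 ≈ -4.5000)
t = -2/69 (t = 1/(-30 - 9/2) = 1/(-69/2) = -2/69 ≈ -0.028986)
W(y) = y**2*(4 - y) (W(y) = (y*(4 - y))*y = y**2*(4 - y))
sqrt((((-433 - 144) + W(t)) + 613) + 2289) = sqrt((((-433 - 144) + (-2/69)**2*(4 - 1*(-2/69))) + 613) + 2289) = sqrt(((-577 + 4*(4 + 2/69)/4761) + 613) + 2289) = sqrt(((-577 + (4/4761)*(278/69)) + 613) + 2289) = sqrt(((-577 + 1112/328509) + 613) + 2289) = sqrt((-189548581/328509 + 613) + 2289) = sqrt(11827436/328509 + 2289) = sqrt(763784537/328509) = sqrt(52701133053)/4761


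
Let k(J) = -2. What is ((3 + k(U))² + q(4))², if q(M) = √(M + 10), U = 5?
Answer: (1 + √14)² ≈ 22.483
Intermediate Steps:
q(M) = √(10 + M)
((3 + k(U))² + q(4))² = ((3 - 2)² + √(10 + 4))² = (1² + √14)² = (1 + √14)²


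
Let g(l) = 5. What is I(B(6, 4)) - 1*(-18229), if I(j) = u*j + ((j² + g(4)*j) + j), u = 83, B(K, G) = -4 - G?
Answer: 17581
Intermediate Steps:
I(j) = j² + 89*j (I(j) = 83*j + ((j² + 5*j) + j) = 83*j + (j² + 6*j) = j² + 89*j)
I(B(6, 4)) - 1*(-18229) = (-4 - 1*4)*(89 + (-4 - 1*4)) - 1*(-18229) = (-4 - 4)*(89 + (-4 - 4)) + 18229 = -8*(89 - 8) + 18229 = -8*81 + 18229 = -648 + 18229 = 17581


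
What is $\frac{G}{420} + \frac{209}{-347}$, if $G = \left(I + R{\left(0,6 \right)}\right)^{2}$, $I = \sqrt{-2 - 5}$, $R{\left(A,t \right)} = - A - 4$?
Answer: $- \frac{28219}{48580} - \frac{2 i \sqrt{7}}{105} \approx -0.58088 - 0.050395 i$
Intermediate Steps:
$R{\left(A,t \right)} = -4 - A$
$I = i \sqrt{7}$ ($I = \sqrt{-7} = i \sqrt{7} \approx 2.6458 i$)
$G = \left(-4 + i \sqrt{7}\right)^{2}$ ($G = \left(i \sqrt{7} - 4\right)^{2} = \left(-4 + i \sqrt{7}\right)^{2} \approx 9.0 - 21.166 i$)
$\frac{G}{420} + \frac{209}{-347} = \frac{\left(4 - i \sqrt{7}\right)^{2}}{420} + \frac{209}{-347} = \left(4 - i \sqrt{7}\right)^{2} \cdot \frac{1}{420} + 209 \left(- \frac{1}{347}\right) = \frac{\left(4 - i \sqrt{7}\right)^{2}}{420} - \frac{209}{347} = - \frac{209}{347} + \frac{\left(4 - i \sqrt{7}\right)^{2}}{420}$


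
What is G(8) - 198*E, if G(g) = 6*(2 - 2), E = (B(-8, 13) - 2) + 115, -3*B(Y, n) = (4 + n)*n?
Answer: -7788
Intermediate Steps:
B(Y, n) = -n*(4 + n)/3 (B(Y, n) = -(4 + n)*n/3 = -n*(4 + n)/3)
E = 118/3 (E = (-1/3*13*(4 + 13) - 2) + 115 = (-1/3*13*17 - 2) + 115 = (-221/3 - 2) + 115 = -227/3 + 115 = 118/3 ≈ 39.333)
G(g) = 0 (G(g) = 6*0 = 0)
G(8) - 198*E = 0 - 198*118/3 = 0 - 7788 = -7788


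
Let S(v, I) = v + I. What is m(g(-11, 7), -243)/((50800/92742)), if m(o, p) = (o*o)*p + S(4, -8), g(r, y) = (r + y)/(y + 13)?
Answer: -15905253/635000 ≈ -25.048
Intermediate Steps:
g(r, y) = (r + y)/(13 + y)
S(v, I) = I + v
m(o, p) = -4 + p*o**2 (m(o, p) = (o*o)*p + (-8 + 4) = o**2*p - 4 = p*o**2 - 4 = -4 + p*o**2)
m(g(-11, 7), -243)/((50800/92742)) = (-4 - 243*(-11 + 7)**2/(13 + 7)**2)/((50800/92742)) = (-4 - 243*(-4/20)**2)/((50800*(1/92742))) = (-4 - 243*((1/20)*(-4))**2)/(25400/46371) = (-4 - 243*(-1/5)**2)*(46371/25400) = (-4 - 243*1/25)*(46371/25400) = (-4 - 243/25)*(46371/25400) = -343/25*46371/25400 = -15905253/635000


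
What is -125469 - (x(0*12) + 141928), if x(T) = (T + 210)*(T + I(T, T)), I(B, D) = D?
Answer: -267397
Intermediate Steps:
x(T) = 2*T*(210 + T) (x(T) = (T + 210)*(T + T) = (210 + T)*(2*T) = 2*T*(210 + T))
-125469 - (x(0*12) + 141928) = -125469 - (2*(0*12)*(210 + 0*12) + 141928) = -125469 - (2*0*(210 + 0) + 141928) = -125469 - (2*0*210 + 141928) = -125469 - (0 + 141928) = -125469 - 1*141928 = -125469 - 141928 = -267397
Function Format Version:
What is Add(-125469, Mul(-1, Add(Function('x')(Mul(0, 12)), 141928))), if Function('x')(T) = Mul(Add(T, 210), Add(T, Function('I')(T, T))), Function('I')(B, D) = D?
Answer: -267397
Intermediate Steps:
Function('x')(T) = Mul(2, T, Add(210, T)) (Function('x')(T) = Mul(Add(T, 210), Add(T, T)) = Mul(Add(210, T), Mul(2, T)) = Mul(2, T, Add(210, T)))
Add(-125469, Mul(-1, Add(Function('x')(Mul(0, 12)), 141928))) = Add(-125469, Mul(-1, Add(Mul(2, Mul(0, 12), Add(210, Mul(0, 12))), 141928))) = Add(-125469, Mul(-1, Add(Mul(2, 0, Add(210, 0)), 141928))) = Add(-125469, Mul(-1, Add(Mul(2, 0, 210), 141928))) = Add(-125469, Mul(-1, Add(0, 141928))) = Add(-125469, Mul(-1, 141928)) = Add(-125469, -141928) = -267397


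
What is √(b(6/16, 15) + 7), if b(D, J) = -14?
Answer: I*√7 ≈ 2.6458*I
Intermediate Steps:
√(b(6/16, 15) + 7) = √(-14 + 7) = √(-7) = I*√7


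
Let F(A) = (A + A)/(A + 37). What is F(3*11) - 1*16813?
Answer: -588422/35 ≈ -16812.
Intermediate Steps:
F(A) = 2*A/(37 + A) (F(A) = (2*A)/(37 + A) = 2*A/(37 + A))
F(3*11) - 1*16813 = 2*(3*11)/(37 + 3*11) - 1*16813 = 2*33/(37 + 33) - 16813 = 2*33/70 - 16813 = 2*33*(1/70) - 16813 = 33/35 - 16813 = -588422/35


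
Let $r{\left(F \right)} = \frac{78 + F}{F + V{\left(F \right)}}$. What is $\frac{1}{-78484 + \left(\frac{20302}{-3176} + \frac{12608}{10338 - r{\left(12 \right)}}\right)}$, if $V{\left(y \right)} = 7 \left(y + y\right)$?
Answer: $- \frac{32831900}{2576948668517} \approx -1.2741 \cdot 10^{-5}$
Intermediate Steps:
$V{\left(y \right)} = 14 y$ ($V{\left(y \right)} = 7 \cdot 2 y = 14 y$)
$r{\left(F \right)} = \frac{78 + F}{15 F}$ ($r{\left(F \right)} = \frac{78 + F}{F + 14 F} = \frac{78 + F}{15 F}$)
$\frac{1}{-78484 + \left(\frac{20302}{-3176} + \frac{12608}{10338 - r{\left(12 \right)}}\right)} = \frac{1}{-78484 + \left(\frac{20302}{-3176} + \frac{12608}{10338 - \frac{78 + 12}{15 \cdot 12}}\right)} = \frac{1}{-78484 + \left(20302 \left(- \frac{1}{3176}\right) + \frac{12608}{10338 - \frac{1}{15} \cdot \frac{1}{12} \cdot 90}\right)} = \frac{1}{-78484 - \left(\frac{10151}{1588} - \frac{12608}{10338 - \frac{1}{2}}\right)} = \frac{1}{-78484 - \left(\frac{10151}{1588} - \frac{12608}{\frac{20675}{2}}\right)} = \frac{1}{-78484 + \left(- \frac{10151}{1588} + 12608 \cdot \frac{2}{20675}\right)} = \frac{1}{-78484 + \left(- \frac{10151}{1588} + \frac{25216}{20675}\right)} = \frac{1}{-78484 - \frac{169828917}{32831900}} = \frac{1}{- \frac{2576948668517}{32831900}} = - \frac{32831900}{2576948668517}$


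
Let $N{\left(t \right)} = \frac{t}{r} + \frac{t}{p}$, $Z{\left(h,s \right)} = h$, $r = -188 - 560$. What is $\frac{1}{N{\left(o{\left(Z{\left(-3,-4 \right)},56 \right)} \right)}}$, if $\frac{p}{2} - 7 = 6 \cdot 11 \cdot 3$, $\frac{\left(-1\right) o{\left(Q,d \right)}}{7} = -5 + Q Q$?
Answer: $- \frac{38335}{1183} \approx -32.405$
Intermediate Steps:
$r = -748$ ($r = -188 - 560 = -748$)
$o{\left(Q,d \right)} = 35 - 7 Q^{2}$ ($o{\left(Q,d \right)} = - 7 \left(-5 + Q Q\right) = - 7 \left(-5 + Q^{2}\right) = 35 - 7 Q^{2}$)
$p = 410$ ($p = 14 + 2 \cdot 6 \cdot 11 \cdot 3 = 14 + 2 \cdot 66 \cdot 3 = 14 + 2 \cdot 198 = 14 + 396 = 410$)
$N{\left(t \right)} = \frac{169 t}{153340}$ ($N{\left(t \right)} = \frac{t}{-748} + \frac{t}{410} = t \left(- \frac{1}{748}\right) + t \frac{1}{410} = - \frac{t}{748} + \frac{t}{410} = \frac{169 t}{153340}$)
$\frac{1}{N{\left(o{\left(Z{\left(-3,-4 \right)},56 \right)} \right)}} = \frac{1}{\frac{169}{153340} \left(35 - 7 \left(-3\right)^{2}\right)} = \frac{1}{\frac{169}{153340} \left(35 - 63\right)} = \frac{1}{\frac{169}{153340} \left(-28\right)} = \frac{1}{- \frac{1183}{38335}} = - \frac{38335}{1183}$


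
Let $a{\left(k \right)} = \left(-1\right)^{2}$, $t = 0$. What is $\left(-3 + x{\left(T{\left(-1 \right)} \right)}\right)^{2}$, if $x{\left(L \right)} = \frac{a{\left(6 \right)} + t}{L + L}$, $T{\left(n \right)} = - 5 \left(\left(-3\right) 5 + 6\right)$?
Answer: $\frac{72361}{8100} \approx 8.9335$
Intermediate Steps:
$T{\left(n \right)} = 45$ ($T{\left(n \right)} = - 5 \left(-15 + 6\right) = \left(-5\right) \left(-9\right) = 45$)
$a{\left(k \right)} = 1$
$x{\left(L \right)} = \frac{1}{2 L}$ ($x{\left(L \right)} = \frac{1 + 0}{L + L} = 1 \frac{1}{2 L} = \frac{1}{2 L}$)
$\left(-3 + x{\left(T{\left(-1 \right)} \right)}\right)^{2} = \left(-3 + \frac{1}{2 \cdot 45}\right)^{2} = \left(-3 + \frac{1}{2} \cdot \frac{1}{45}\right)^{2} = \left(-3 + \frac{1}{90}\right)^{2} = \left(- \frac{269}{90}\right)^{2} = \frac{72361}{8100}$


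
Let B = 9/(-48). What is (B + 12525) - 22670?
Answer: -162323/16 ≈ -10145.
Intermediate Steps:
B = -3/16 (B = -1/48*9 = -3/16 ≈ -0.18750)
(B + 12525) - 22670 = (-3/16 + 12525) - 22670 = 200397/16 - 22670 = -162323/16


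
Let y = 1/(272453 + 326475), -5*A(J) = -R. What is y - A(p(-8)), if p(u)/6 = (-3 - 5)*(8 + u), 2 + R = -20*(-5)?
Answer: -58694939/2994640 ≈ -19.600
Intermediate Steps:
R = 98 (R = -2 - 20*(-5) = -2 + 100 = 98)
p(u) = -384 - 48*u (p(u) = 6*((-3 - 5)*(8 + u)) = 6*(-8*(8 + u)) = 6*(-64 - 8*u) = -384 - 48*u)
A(J) = 98/5 (A(J) = -(-1)*98/5 = -1/5*(-98) = 98/5)
y = 1/598928 ≈ 1.6697e-6
y - A(p(-8)) = 1/598928 - 1*98/5 = 1/598928 - 98/5 = -58694939/2994640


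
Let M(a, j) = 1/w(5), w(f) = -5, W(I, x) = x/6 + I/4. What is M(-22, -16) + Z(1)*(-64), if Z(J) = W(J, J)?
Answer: -403/15 ≈ -26.867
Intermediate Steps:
W(I, x) = I/4 + x/6 (W(I, x) = x*(⅙) + I*(¼) = x/6 + I/4 = I/4 + x/6)
Z(J) = 5*J/12 (Z(J) = J/4 + J/6 = 5*J/12)
M(a, j) = -⅕ (M(a, j) = 1/(-5) = -⅕)
M(-22, -16) + Z(1)*(-64) = -⅕ + ((5/12)*1)*(-64) = -⅕ + (5/12)*(-64) = -⅕ - 80/3 = -403/15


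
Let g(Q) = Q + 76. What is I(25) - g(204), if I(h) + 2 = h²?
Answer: 343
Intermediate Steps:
g(Q) = 76 + Q
I(h) = -2 + h²
I(25) - g(204) = (-2 + 25²) - (76 + 204) = (-2 + 625) - 1*280 = 623 - 280 = 343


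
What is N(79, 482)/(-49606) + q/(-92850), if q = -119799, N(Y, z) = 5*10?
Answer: 989684449/767652850 ≈ 1.2892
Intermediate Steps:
N(Y, z) = 50
N(79, 482)/(-49606) + q/(-92850) = 50/(-49606) - 119799/(-92850) = 50*(-1/49606) - 119799*(-1/92850) = -25/24803 + 39933/30950 = 989684449/767652850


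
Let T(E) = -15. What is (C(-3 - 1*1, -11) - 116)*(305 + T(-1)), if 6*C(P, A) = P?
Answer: -101500/3 ≈ -33833.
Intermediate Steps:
C(P, A) = P/6
(C(-3 - 1*1, -11) - 116)*(305 + T(-1)) = ((-3 - 1*1)/6 - 116)*(305 - 15) = ((-3 - 1)/6 - 116)*290 = ((1/6)*(-4) - 116)*290 = (-2/3 - 116)*290 = -350/3*290 = -101500/3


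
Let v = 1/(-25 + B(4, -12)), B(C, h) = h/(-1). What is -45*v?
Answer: 45/13 ≈ 3.4615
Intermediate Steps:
B(C, h) = -h (B(C, h) = h*(-1) = -h)
v = -1/13 (v = 1/(-25 - 1*(-12)) = 1/(-25 + 12) = 1/(-13) = -1/13 ≈ -0.076923)
-45*v = -45*(-1/13) = 45/13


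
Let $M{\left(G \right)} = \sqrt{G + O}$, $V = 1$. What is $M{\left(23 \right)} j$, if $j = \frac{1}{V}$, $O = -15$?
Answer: $2 \sqrt{2} \approx 2.8284$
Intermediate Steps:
$j = 1$ ($j = 1^{-1} = 1$)
$M{\left(G \right)} = \sqrt{-15 + G}$ ($M{\left(G \right)} = \sqrt{G - 15} = \sqrt{-15 + G}$)
$M{\left(23 \right)} j = \sqrt{-15 + 23} \cdot 1 = \sqrt{8} \cdot 1 = 2 \sqrt{2} \cdot 1 = 2 \sqrt{2}$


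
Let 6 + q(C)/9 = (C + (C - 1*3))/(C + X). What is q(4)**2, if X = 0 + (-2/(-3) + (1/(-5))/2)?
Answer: 36578304/18769 ≈ 1948.9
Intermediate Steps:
X = 17/30 (X = 0 + (-2*(-1/3) + (1*(-1/5))*(1/2)) = 0 + (2/3 - 1/5*1/2) = 0 + (2/3 - 1/10) = 0 + 17/30 = 17/30 ≈ 0.56667)
q(C) = -54 + 9*(-3 + 2*C)/(17/30 + C) (q(C) = -54 + 9*((C + (C - 1*3))/(C + 17/30)) = -54 + 9*((C + (C - 3))/(17/30 + C)) = -54 + 9*((C + (-3 + C))/(17/30 + C)) = -54 + 9*((-3 + 2*C)/(17/30 + C)) = -54 + 9*(-3 + 2*C)/(17/30 + C))
q(4)**2 = (216*(-8 - 5*4)/(17 + 30*4))**2 = (216*(-8 - 20)/(17 + 120))**2 = (216*(-28)/137)**2 = (216*(1/137)*(-28))**2 = (-6048/137)**2 = 36578304/18769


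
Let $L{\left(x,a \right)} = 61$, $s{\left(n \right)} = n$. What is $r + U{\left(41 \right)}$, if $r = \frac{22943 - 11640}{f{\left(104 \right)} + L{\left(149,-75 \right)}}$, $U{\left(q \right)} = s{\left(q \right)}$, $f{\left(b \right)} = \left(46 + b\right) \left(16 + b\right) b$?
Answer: $\frac{76765804}{1872061} \approx 41.006$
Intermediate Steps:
$f{\left(b \right)} = b \left(16 + b\right) \left(46 + b\right)$ ($f{\left(b \right)} = \left(16 + b\right) \left(46 + b\right) b = b \left(16 + b\right) \left(46 + b\right)$)
$U{\left(q \right)} = q$
$r = \frac{11303}{1872061}$ ($r = \frac{22943 - 11640}{104 \left(736 + 104^{2} + 62 \cdot 104\right) + 61} = \frac{11303}{104 \left(736 + 10816 + 6448\right) + 61} = \frac{11303}{104 \cdot 18000 + 61} = \frac{11303}{1872000 + 61} = \frac{11303}{1872061} \approx 0.0060377$)
$r + U{\left(41 \right)} = \frac{11303}{1872061} + 41 = \frac{76765804}{1872061}$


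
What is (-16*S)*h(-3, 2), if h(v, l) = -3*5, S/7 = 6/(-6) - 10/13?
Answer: -38640/13 ≈ -2972.3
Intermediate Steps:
S = -161/13 (S = 7*(6/(-6) - 10/13) = 7*(6*(-⅙) - 10*1/13) = 7*(-1 - 10/13) = 7*(-23/13) = -161/13 ≈ -12.385)
h(v, l) = -15
(-16*S)*h(-3, 2) = -16*(-161/13)*(-15) = (2576/13)*(-15) = -38640/13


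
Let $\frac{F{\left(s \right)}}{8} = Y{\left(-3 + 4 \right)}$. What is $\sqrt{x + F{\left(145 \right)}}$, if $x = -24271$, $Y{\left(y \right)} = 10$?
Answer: $i \sqrt{24191} \approx 155.53 i$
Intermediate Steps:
$F{\left(s \right)} = 80$ ($F{\left(s \right)} = 8 \cdot 10 = 80$)
$\sqrt{x + F{\left(145 \right)}} = \sqrt{-24271 + 80} = \sqrt{-24191} = i \sqrt{24191}$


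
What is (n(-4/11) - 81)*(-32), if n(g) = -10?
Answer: 2912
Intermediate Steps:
(n(-4/11) - 81)*(-32) = (-10 - 81)*(-32) = -91*(-32) = 2912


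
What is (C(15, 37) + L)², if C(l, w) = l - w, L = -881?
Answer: 815409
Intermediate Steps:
(C(15, 37) + L)² = ((15 - 1*37) - 881)² = ((15 - 37) - 881)² = (-22 - 881)² = (-903)² = 815409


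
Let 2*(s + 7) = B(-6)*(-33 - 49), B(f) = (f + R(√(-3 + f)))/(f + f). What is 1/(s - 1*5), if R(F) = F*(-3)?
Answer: -520/32029 + 492*I/32029 ≈ -0.016235 + 0.015361*I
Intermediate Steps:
R(F) = -3*F
B(f) = (f - 3*√(-3 + f))/(2*f) (B(f) = (f - 3*√(-3 + f))/(f + f) = (f - 3*√(-3 + f))/((2*f)) = (f - 3*√(-3 + f))*(1/(2*f)) = (f - 3*√(-3 + f))/(2*f))
s = -55/2 - 123*I/4 (s = -7 + (((½)*(-6 - 3*√(-3 - 6))/(-6))*(-33 - 49))/2 = -7 + (((½)*(-⅙)*(-6 - 9*I))*(-82))/2 = -7 + ((½ + 3*I/4)*(-82))/2 = -7 + (-41 - 123*I/2)/2 = -7 + (-41/2 - 123*I/4) = -55/2 - 123*I/4 ≈ -27.5 - 30.75*I)
1/(s - 1*5) = 1/((-55/2 - 123*I/4) - 1*5) = 1/((-55/2 - 123*I/4) - 5) = 1/(-65/2 - 123*I/4) = 16*(-65/2 + 123*I/4)/32029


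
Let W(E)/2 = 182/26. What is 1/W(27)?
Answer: 1/14 ≈ 0.071429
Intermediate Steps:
W(E) = 14 (W(E) = 2*(182/26) = 2*(182*(1/26)) = 2*7 = 14)
1/W(27) = 1/14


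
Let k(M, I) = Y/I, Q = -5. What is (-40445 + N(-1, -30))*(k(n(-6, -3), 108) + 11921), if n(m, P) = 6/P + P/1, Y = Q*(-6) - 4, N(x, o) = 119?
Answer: -4326623587/9 ≈ -4.8074e+8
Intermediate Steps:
Y = 26 (Y = -5*(-6) - 4 = 30 - 4 = 26)
n(m, P) = P + 6/P (n(m, P) = 6/P + P*1 = 6/P + P = P + 6/P)
k(M, I) = 26/I
(-40445 + N(-1, -30))*(k(n(-6, -3), 108) + 11921) = (-40445 + 119)*(26/108 + 11921) = -40326*(26*(1/108) + 11921) = -40326*(13/54 + 11921) = -40326*643747/54 = -4326623587/9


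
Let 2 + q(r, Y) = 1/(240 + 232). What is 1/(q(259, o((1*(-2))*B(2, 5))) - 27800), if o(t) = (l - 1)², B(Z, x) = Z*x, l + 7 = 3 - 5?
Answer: -472/13122543 ≈ -3.5969e-5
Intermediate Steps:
l = -9 (l = -7 + (3 - 5) = -7 - 2 = -9)
o(t) = 100 (o(t) = (-9 - 1)² = (-10)² = 100)
q(r, Y) = -943/472 (q(r, Y) = -2 + 1/(240 + 232) = -2 + 1/472 = -943/472)
1/(q(259, o((1*(-2))*B(2, 5))) - 27800) = 1/(-943/472 - 27800) = 1/(-13122543/472) = -472/13122543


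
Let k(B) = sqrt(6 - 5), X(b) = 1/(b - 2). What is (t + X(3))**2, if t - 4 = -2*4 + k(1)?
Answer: 4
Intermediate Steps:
X(b) = 1/(-2 + b)
k(B) = 1 (k(B) = sqrt(1) = 1)
t = -3 (t = 4 + (-2*4 + 1) = 4 + (-8 + 1) = 4 - 7 = -3)
(t + X(3))**2 = (-3 + 1/(-2 + 3))**2 = (-3 + 1/1)**2 = (-3 + 1)**2 = (-2)**2 = 4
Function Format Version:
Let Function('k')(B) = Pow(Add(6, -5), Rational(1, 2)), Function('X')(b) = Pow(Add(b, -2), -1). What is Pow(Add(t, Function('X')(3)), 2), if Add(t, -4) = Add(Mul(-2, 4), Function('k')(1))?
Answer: 4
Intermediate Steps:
Function('X')(b) = Pow(Add(-2, b), -1)
Function('k')(B) = 1 (Function('k')(B) = Pow(1, Rational(1, 2)) = 1)
t = -3 (t = Add(4, Add(Mul(-2, 4), 1)) = Add(4, Add(-8, 1)) = Add(4, -7) = -3)
Pow(Add(t, Function('X')(3)), 2) = Pow(Add(-3, Pow(Add(-2, 3), -1)), 2) = Pow(Add(-3, Pow(1, -1)), 2) = Pow(Add(-3, 1), 2) = Pow(-2, 2) = 4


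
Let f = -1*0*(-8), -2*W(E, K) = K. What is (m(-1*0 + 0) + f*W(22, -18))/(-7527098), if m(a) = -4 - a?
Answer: 2/3763549 ≈ 5.3141e-7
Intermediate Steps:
W(E, K) = -K/2
f = 0 (f = 0*(-8) = 0)
(m(-1*0 + 0) + f*W(22, -18))/(-7527098) = ((-4 - (-1*0 + 0)) + 0*(-½*(-18)))/(-7527098) = ((-4 - (0 + 0)) + 0*9)*(-1/7527098) = ((-4 - 1*0) + 0)*(-1/7527098) = ((-4 + 0) + 0)*(-1/7527098) = (-4 + 0)*(-1/7527098) = -4*(-1/7527098) = 2/3763549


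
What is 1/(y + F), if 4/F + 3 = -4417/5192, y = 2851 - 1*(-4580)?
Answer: 19993/148547215 ≈ 0.00013459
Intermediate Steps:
y = 7431 (y = 2851 + 4580 = 7431)
F = -20768/19993 (F = 4/(-3 - 4417/5192) = 4/(-19993/5192) = 4*(-5192/19993) = -20768/19993 ≈ -1.0388)
1/(y + F) = 1/(7431 - 20768/19993) = 1/(148547215/19993) = 19993/148547215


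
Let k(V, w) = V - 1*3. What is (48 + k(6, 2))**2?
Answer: 2601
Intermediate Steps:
k(V, w) = -3 + V (k(V, w) = V - 3 = -3 + V)
(48 + k(6, 2))**2 = (48 + (-3 + 6))**2 = (48 + 3)**2 = 51**2 = 2601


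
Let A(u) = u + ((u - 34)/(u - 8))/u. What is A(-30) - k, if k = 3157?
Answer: -908311/285 ≈ -3187.1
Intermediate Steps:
A(u) = u + (-34 + u)/(u*(-8 + u)) (A(u) = u + ((-34 + u)/(-8 + u))/u = u + (-34 + u)/(u*(-8 + u)))
A(-30) - k = (-34 - 30 + (-30)³ - 8*(-30)²)/((-30)*(-8 - 30)) - 1*3157 = -1/30*(-34 - 30 - 27000 - 8*900)/(-38) - 3157 = -1/30*(-1/38)*(-34 - 30 - 27000 - 7200) - 3157 = -1/30*(-1/38)*(-34264) - 3157 = -8566/285 - 3157 = -908311/285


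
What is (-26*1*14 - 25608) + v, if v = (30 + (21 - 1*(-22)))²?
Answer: -20643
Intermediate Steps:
v = 5329 (v = (30 + (21 + 22))² = (30 + 43)² = 73² = 5329)
(-26*1*14 - 25608) + v = (-26*1*14 - 25608) + 5329 = (-26*14 - 25608) + 5329 = (-364 - 25608) + 5329 = -25972 + 5329 = -20643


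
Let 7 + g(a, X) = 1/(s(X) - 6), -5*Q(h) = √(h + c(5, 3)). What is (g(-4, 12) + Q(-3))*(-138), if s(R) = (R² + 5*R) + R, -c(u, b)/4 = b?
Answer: 33787/35 + 138*I*√15/5 ≈ 965.34 + 106.89*I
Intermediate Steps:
c(u, b) = -4*b
s(R) = R² + 6*R
Q(h) = -√(-12 + h)/5 (Q(h) = -√(h - 4*3)/5 = -√(h - 12)/5 = -√(-12 + h)/5)
g(a, X) = -7 + 1/(-6 + X*(6 + X)) (g(a, X) = -7 + 1/(X*(6 + X) - 6) = -7 + 1/(-6 + X*(6 + X)))
(g(-4, 12) + Q(-3))*(-138) = ((43 - 7*12*(6 + 12))/(-6 + 12*(6 + 12)) - √(-12 - 3)/5)*(-138) = ((43 - 7*12*18)/(-6 + 12*18) - I*√15/5)*(-138) = ((43 - 1512)/(-6 + 216) - I*√15/5)*(-138) = (-1469/210 - I*√15/5)*(-138) = 33787/35 + 138*I*√15/5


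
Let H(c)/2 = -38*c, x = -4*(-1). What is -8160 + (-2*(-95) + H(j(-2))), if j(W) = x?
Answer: -8274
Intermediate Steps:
x = 4
j(W) = 4
H(c) = -76*c (H(c) = 2*(-38*c) = -76*c)
-8160 + (-2*(-95) + H(j(-2))) = -8160 + (-2*(-95) - 76*4) = -8160 + (190 - 304) = -8160 - 114 = -8274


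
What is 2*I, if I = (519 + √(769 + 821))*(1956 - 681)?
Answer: 1323450 + 2550*√1590 ≈ 1.4251e+6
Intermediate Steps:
I = 661725 + 1275*√1590 (I = (519 + √1590)*1275 = 661725 + 1275*√1590 ≈ 7.1257e+5)
2*I = 2*(661725 + 1275*√1590) = 1323450 + 2550*√1590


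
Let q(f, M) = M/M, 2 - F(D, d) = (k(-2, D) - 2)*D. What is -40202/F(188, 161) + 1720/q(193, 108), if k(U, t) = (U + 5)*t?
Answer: 90882541/52827 ≈ 1720.4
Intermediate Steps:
k(U, t) = t*(5 + U) (k(U, t) = (5 + U)*t = t*(5 + U))
F(D, d) = 2 - D*(-2 + 3*D) (F(D, d) = 2 - (D*(5 - 2) - 2)*D = 2 - (D*3 - 2)*D = 2 - (3*D - 2)*D = 2 - (-2 + 3*D)*D = 2 - D*(-2 + 3*D))
q(f, M) = 1
-40202/F(188, 161) + 1720/q(193, 108) = -40202/(2 - 3*188² + 2*188) + 1720/1 = -40202/(2 - 3*35344 + 376) + 1720*1 = -40202/(2 - 106032 + 376) + 1720 = -40202/(-105654) + 1720 = -40202*(-1/105654) + 1720 = 20101/52827 + 1720 = 90882541/52827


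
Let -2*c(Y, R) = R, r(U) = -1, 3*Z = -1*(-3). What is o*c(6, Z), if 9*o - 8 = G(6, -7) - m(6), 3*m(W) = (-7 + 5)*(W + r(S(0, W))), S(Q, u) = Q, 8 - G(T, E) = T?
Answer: -20/27 ≈ -0.74074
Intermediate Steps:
G(T, E) = 8 - T
Z = 1 (Z = (-1*(-3))/3 = (⅓)*3 = 1)
c(Y, R) = -R/2
m(W) = ⅔ - 2*W/3 (m(W) = ((-7 + 5)*(W - 1))/3 = (-2*(-1 + W))/3 = (2 - 2*W)/3 = ⅔ - 2*W/3)
o = 40/27 (o = 8/9 + ((8 - 1*6) - (⅔ - ⅔*6))/9 = 8/9 + ((8 - 6) - (⅔ - 4))/9 = 8/9 + (2 - 1*(-10/3))/9 = 8/9 + (2 + 10/3)/9 = 8/9 + (⅑)*(16/3) = 8/9 + 16/27 = 40/27 ≈ 1.4815)
o*c(6, Z) = 40*(-½*1)/27 = (40/27)*(-½) = -20/27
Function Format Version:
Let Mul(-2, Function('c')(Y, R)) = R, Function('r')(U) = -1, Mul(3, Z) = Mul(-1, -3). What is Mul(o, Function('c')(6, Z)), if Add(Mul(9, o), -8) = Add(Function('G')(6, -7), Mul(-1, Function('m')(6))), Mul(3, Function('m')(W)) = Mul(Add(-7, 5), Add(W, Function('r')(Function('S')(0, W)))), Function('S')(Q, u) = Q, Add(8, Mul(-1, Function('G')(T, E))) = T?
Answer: Rational(-20, 27) ≈ -0.74074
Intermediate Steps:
Function('G')(T, E) = Add(8, Mul(-1, T))
Z = 1 (Z = Mul(Rational(1, 3), Mul(-1, -3)) = Mul(Rational(1, 3), 3) = 1)
Function('c')(Y, R) = Mul(Rational(-1, 2), R)
Function('m')(W) = Add(Rational(2, 3), Mul(Rational(-2, 3), W)) (Function('m')(W) = Mul(Rational(1, 3), Mul(Add(-7, 5), Add(W, -1))) = Mul(Rational(1, 3), Mul(-2, Add(-1, W))) = Mul(Rational(1, 3), Add(2, Mul(-2, W))) = Add(Rational(2, 3), Mul(Rational(-2, 3), W)))
o = Rational(40, 27) (o = Add(Rational(8, 9), Mul(Rational(1, 9), Add(Add(8, Mul(-1, 6)), Mul(-1, Add(Rational(2, 3), Mul(Rational(-2, 3), 6)))))) = Add(Rational(8, 9), Mul(Rational(1, 9), Add(Add(8, -6), Mul(-1, Add(Rational(2, 3), -4))))) = Add(Rational(8, 9), Mul(Rational(1, 9), Add(2, Mul(-1, Rational(-10, 3))))) = Add(Rational(8, 9), Mul(Rational(1, 9), Add(2, Rational(10, 3)))) = Add(Rational(8, 9), Mul(Rational(1, 9), Rational(16, 3))) = Add(Rational(8, 9), Rational(16, 27)) = Rational(40, 27) ≈ 1.4815)
Mul(o, Function('c')(6, Z)) = Mul(Rational(40, 27), Mul(Rational(-1, 2), 1)) = Mul(Rational(40, 27), Rational(-1, 2)) = Rational(-20, 27)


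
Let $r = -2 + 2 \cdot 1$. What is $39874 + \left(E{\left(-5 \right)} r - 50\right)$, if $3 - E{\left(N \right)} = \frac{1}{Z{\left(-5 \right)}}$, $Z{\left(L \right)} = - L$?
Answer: $39824$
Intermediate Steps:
$r = 0$ ($r = -2 + 2 = 0$)
$E{\left(N \right)} = \frac{14}{5}$ ($E{\left(N \right)} = 3 - \frac{1}{\left(-1\right) \left(-5\right)} = 3 - \frac{1}{5} = \frac{14}{5}$)
$39874 + \left(E{\left(-5 \right)} r - 50\right) = 39874 + \left(\frac{14}{5} \cdot 0 - 50\right) = 39874 + \left(0 - 50\right) = 39874 - 50 = 39824$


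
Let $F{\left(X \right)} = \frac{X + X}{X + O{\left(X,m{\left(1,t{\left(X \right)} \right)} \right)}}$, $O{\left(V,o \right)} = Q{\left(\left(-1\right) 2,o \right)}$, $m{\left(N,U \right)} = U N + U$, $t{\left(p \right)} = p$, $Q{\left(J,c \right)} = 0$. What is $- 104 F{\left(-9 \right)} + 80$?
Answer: $-128$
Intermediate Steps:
$m{\left(N,U \right)} = U + N U$ ($m{\left(N,U \right)} = N U + U = U + N U$)
$O{\left(V,o \right)} = 0$
$F{\left(X \right)} = 2$ ($F{\left(X \right)} = \frac{X + X}{X + 0} = \frac{2 X}{X} = 2$)
$- 104 F{\left(-9 \right)} + 80 = \left(-104\right) 2 + 80 = -208 + 80 = -128$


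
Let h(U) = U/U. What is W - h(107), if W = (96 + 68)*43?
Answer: 7051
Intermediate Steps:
h(U) = 1
W = 7052 (W = 164*43 = 7052)
W - h(107) = 7052 - 1*1 = 7052 - 1 = 7051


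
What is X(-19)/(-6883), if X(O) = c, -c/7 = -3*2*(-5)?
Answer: 210/6883 ≈ 0.030510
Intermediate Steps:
c = -210 (c = -7*(-3*2)*(-5) = -(-42)*(-5) = -7*30 = -210)
X(O) = -210
X(-19)/(-6883) = -210/(-6883) = -210*(-1/6883) = 210/6883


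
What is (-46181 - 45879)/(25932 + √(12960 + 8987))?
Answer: -2387299920/672446677 + 92060*√21947/672446677 ≈ -3.5299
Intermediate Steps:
(-46181 - 45879)/(25932 + √(12960 + 8987)) = -92060/(25932 + √21947)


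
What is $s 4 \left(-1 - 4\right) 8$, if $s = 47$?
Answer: $-7520$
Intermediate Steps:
$s 4 \left(-1 - 4\right) 8 = 47 \cdot 4 \left(-1 - 4\right) 8 = 47 \cdot 4 \left(-5\right) 8 = 47 \left(-20\right) 8 = \left(-940\right) 8 = -7520$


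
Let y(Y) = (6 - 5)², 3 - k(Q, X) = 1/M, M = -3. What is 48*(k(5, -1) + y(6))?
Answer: 208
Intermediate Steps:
k(Q, X) = 10/3 (k(Q, X) = 3 - 1/(-3) = 3 - (-1)/3 = 3 - 1*(-⅓) = 3 + ⅓ = 10/3)
y(Y) = 1 (y(Y) = 1² = 1)
48*(k(5, -1) + y(6)) = 48*(10/3 + 1) = 48*(13/3) = 208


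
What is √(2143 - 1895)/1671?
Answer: 2*√62/1671 ≈ 0.0094243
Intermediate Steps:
√(2143 - 1895)/1671 = √248*(1/1671) = (2*√62)*(1/1671) = 2*√62/1671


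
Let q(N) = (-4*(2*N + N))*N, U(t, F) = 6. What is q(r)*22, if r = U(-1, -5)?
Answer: -9504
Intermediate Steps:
r = 6
q(N) = -12*N² (q(N) = (-12*N)*N = -12*N²)
q(r)*22 = -12*6²*22 = -12*36*22 = -432*22 = -9504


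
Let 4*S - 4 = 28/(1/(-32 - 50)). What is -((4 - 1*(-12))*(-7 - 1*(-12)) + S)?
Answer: 493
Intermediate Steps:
S = -573 (S = 1 + (28/(1/(-32 - 50)))/4 = 1 + (28/(1/(-82)))/4 = 1 + (28/(-1/82))/4 = 1 + (28*(-82))/4 = 1 + (¼)*(-2296) = 1 - 574 = -573)
-((4 - 1*(-12))*(-7 - 1*(-12)) + S) = -((4 - 1*(-12))*(-7 - 1*(-12)) - 573) = -((4 + 12)*(-7 + 12) - 573) = -(16*5 - 573) = -(80 - 573) = -1*(-493) = 493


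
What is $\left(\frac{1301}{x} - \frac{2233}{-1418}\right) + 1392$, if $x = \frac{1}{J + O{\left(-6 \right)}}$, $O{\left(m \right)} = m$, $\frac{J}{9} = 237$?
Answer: $\frac{3925903975}{1418} \approx 2.7686 \cdot 10^{6}$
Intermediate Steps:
$J = 2133$ ($J = 9 \cdot 237 = 2133$)
$x = \frac{1}{2127}$ ($x = \frac{1}{2133 - 6} = \frac{1}{2127} \approx 0.00047015$)
$\left(\frac{1301}{x} - \frac{2233}{-1418}\right) + 1392 = \left(1301 \frac{1}{\frac{1}{2127}} - \frac{2233}{-1418}\right) + 1392 = \left(1301 \cdot 2127 - - \frac{2233}{1418}\right) + 1392 = \left(2767227 + \frac{2233}{1418}\right) + 1392 = \frac{3923930119}{1418} + 1392 = \frac{3925903975}{1418}$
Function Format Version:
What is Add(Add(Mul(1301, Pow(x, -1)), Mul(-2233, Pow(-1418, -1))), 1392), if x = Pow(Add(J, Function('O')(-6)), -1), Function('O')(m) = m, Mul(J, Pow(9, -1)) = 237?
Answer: Rational(3925903975, 1418) ≈ 2.7686e+6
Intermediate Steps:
J = 2133 (J = Mul(9, 237) = 2133)
x = Rational(1, 2127) (x = Pow(Add(2133, -6), -1) = Pow(2127, -1) = Rational(1, 2127) ≈ 0.00047015)
Add(Add(Mul(1301, Pow(x, -1)), Mul(-2233, Pow(-1418, -1))), 1392) = Add(Add(Mul(1301, Pow(Rational(1, 2127), -1)), Mul(-2233, Pow(-1418, -1))), 1392) = Add(Add(Mul(1301, 2127), Mul(-2233, Rational(-1, 1418))), 1392) = Add(Add(2767227, Rational(2233, 1418)), 1392) = Add(Rational(3923930119, 1418), 1392) = Rational(3925903975, 1418)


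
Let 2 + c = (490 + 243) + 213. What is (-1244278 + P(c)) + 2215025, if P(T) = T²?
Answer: 1861883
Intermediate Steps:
c = 944 (c = -2 + ((490 + 243) + 213) = -2 + (733 + 213) = -2 + 946 = 944)
(-1244278 + P(c)) + 2215025 = (-1244278 + 944²) + 2215025 = (-1244278 + 891136) + 2215025 = -353142 + 2215025 = 1861883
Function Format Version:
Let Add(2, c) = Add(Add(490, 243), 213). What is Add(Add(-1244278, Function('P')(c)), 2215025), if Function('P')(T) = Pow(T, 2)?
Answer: 1861883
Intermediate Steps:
c = 944 (c = Add(-2, Add(Add(490, 243), 213)) = Add(-2, Add(733, 213)) = Add(-2, 946) = 944)
Add(Add(-1244278, Function('P')(c)), 2215025) = Add(Add(-1244278, Pow(944, 2)), 2215025) = Add(Add(-1244278, 891136), 2215025) = Add(-353142, 2215025) = 1861883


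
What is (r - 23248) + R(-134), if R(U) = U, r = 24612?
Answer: 1230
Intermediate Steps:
(r - 23248) + R(-134) = (24612 - 23248) - 134 = 1364 - 134 = 1230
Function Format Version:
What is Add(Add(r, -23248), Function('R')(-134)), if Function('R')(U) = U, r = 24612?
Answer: 1230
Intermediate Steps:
Add(Add(r, -23248), Function('R')(-134)) = Add(Add(24612, -23248), -134) = Add(1364, -134) = 1230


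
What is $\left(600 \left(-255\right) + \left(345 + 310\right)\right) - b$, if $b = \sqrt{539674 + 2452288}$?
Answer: $-152345 - \sqrt{2991962} \approx -1.5407 \cdot 10^{5}$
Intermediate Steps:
$b = \sqrt{2991962} \approx 1729.7$
$\left(600 \left(-255\right) + \left(345 + 310\right)\right) - b = \left(600 \left(-255\right) + \left(345 + 310\right)\right) - \sqrt{2991962} = \left(-153000 + 655\right) - \sqrt{2991962} = -152345 - \sqrt{2991962}$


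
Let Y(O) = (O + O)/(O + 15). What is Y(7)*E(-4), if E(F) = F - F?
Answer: 0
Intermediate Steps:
E(F) = 0
Y(O) = 2*O/(15 + O) (Y(O) = (2*O)/(15 + O) = 2*O/(15 + O))
Y(7)*E(-4) = (2*7/(15 + 7))*0 = (2*7/22)*0 = (2*7*(1/22))*0 = (7/11)*0 = 0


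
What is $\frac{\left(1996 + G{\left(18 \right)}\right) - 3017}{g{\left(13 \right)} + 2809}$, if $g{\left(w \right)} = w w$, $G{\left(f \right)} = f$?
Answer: $- \frac{1003}{2978} \approx -0.3368$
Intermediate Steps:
$g{\left(w \right)} = w^{2}$
$\frac{\left(1996 + G{\left(18 \right)}\right) - 3017}{g{\left(13 \right)} + 2809} = \frac{\left(1996 + 18\right) - 3017}{13^{2} + 2809} = \frac{2014 - 3017}{169 + 2809} = - \frac{1003}{2978}$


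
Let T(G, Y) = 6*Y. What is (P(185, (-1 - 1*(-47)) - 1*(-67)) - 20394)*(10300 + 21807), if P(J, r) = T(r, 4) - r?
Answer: -657647681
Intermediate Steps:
P(J, r) = 24 - r (P(J, r) = 6*4 - r = 24 - r)
(P(185, (-1 - 1*(-47)) - 1*(-67)) - 20394)*(10300 + 21807) = ((24 - ((-1 - 1*(-47)) - 1*(-67))) - 20394)*(10300 + 21807) = ((24 - ((-1 + 47) + 67)) - 20394)*32107 = ((24 - (46 + 67)) - 20394)*32107 = ((24 - 1*113) - 20394)*32107 = ((24 - 113) - 20394)*32107 = (-89 - 20394)*32107 = -20483*32107 = -657647681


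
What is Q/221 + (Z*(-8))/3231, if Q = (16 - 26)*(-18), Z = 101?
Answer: 403012/714051 ≈ 0.56440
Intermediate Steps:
Q = 180 (Q = -10*(-18) = 180)
Q/221 + (Z*(-8))/3231 = 180/221 + (101*(-8))/3231 = 180*(1/221) - 808*1/3231 = 180/221 - 808/3231 = 403012/714051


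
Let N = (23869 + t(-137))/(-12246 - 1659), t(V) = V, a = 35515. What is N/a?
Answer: -23732/493836075 ≈ -4.8056e-5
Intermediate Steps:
N = -23732/13905 (N = (23869 - 137)/(-12246 - 1659) = 23732/(-13905) = 23732*(-1/13905) = -23732/13905 ≈ -1.7067)
N/a = -23732/13905/35515 = -23732/13905*1/35515 = -23732/493836075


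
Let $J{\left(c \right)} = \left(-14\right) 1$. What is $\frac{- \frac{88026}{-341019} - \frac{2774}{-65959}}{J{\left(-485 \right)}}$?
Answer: $- \frac{1125348940}{52484301849} \approx -0.021442$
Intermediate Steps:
$J{\left(c \right)} = -14$
$\frac{- \frac{88026}{-341019} - \frac{2774}{-65959}}{J{\left(-485 \right)}} = \frac{- \frac{88026}{-341019} - \frac{2774}{-65959}}{-14} = \left(\left(-88026\right) \left(- \frac{1}{341019}\right) - - \frac{2774}{65959}\right) \left(- \frac{1}{14}\right) = \left(\frac{29342}{113673} + \frac{2774}{65959}\right) \left(- \frac{1}{14}\right) = \frac{2250697880}{7497757407} \left(- \frac{1}{14}\right) = - \frac{1125348940}{52484301849}$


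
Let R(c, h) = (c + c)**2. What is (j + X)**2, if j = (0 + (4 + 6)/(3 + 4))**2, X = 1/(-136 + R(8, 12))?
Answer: 145178401/34574400 ≈ 4.1990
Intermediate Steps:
R(c, h) = 4*c**2 (R(c, h) = (2*c)**2 = 4*c**2)
X = 1/120 (X = 1/(-136 + 4*8**2) = 1/(-136 + 4*64) = 1/(-136 + 256) = 1/120 ≈ 0.0083333)
j = 100/49 (j = (0 + 10/7)**2 = (10/7)**2 = 100/49 ≈ 2.0408)
(j + X)**2 = (100/49 + 1/120)**2 = (12049/5880)**2 = 145178401/34574400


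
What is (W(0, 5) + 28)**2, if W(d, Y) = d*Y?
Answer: 784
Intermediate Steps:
W(d, Y) = Y*d
(W(0, 5) + 28)**2 = (5*0 + 28)**2 = (0 + 28)**2 = 28**2 = 784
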